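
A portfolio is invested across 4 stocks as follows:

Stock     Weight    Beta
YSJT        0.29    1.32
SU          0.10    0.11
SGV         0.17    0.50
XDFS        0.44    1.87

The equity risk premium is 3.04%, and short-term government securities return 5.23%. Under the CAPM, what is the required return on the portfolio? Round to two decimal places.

9.19%

β_P = Σ w_i β_i = 0.29×1.32 + 0.10×0.11 + 0.17×0.50 + 0.44×1.87 = 1.3016
E(R_P) = R_f + β_P × MRP = 5.23% + 1.3016 × 3.04% = 9.19%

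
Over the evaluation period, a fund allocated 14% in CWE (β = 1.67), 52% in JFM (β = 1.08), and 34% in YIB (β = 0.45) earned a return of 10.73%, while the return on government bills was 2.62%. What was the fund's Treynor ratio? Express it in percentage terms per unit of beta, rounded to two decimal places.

8.55%

β_P = 0.14×1.67 + 0.52×1.08 + 0.34×0.45 = 0.9484
Treynor = (R_P − R_f) / β_P = (10.73% − 2.62%) / 0.9484 = 8.11% / 0.9484 = 8.55%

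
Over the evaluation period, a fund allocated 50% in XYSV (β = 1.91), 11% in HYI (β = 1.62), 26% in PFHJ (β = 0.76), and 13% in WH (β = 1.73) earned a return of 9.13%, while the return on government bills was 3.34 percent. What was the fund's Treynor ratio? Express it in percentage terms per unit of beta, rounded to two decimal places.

β_P = 0.50×1.91 + 0.11×1.62 + 0.26×0.76 + 0.13×1.73 = 1.5557
Treynor = (R_P − R_f) / β_P = (9.13% − 3.34%) / 1.5557 = 5.79% / 1.5557 = 3.72%

3.72%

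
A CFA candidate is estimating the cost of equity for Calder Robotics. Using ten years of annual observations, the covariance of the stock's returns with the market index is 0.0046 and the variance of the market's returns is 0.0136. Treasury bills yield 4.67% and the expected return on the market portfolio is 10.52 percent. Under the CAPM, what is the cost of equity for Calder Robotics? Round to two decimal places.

β = Cov(R_i, R_m) / Var(R_m) = 0.0046 / 0.0136 = 0.3382
MRP = 10.52% − 4.67% = 5.85%
E(R) = R_f + β × MRP = 4.67% + 0.3382 × 5.85% = 6.65%

6.65%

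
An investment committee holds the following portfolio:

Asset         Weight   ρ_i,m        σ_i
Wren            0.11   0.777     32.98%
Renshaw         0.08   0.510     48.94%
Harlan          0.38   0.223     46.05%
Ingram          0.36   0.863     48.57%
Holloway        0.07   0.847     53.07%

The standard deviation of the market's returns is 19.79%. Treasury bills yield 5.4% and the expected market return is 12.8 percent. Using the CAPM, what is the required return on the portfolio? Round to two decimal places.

β_Wren = 0.777 × 32.98% / 19.79% = 1.2949
β_Renshaw = 0.510 × 48.94% / 19.79% = 1.2612
β_Harlan = 0.223 × 46.05% / 19.79% = 0.5189
β_Ingram = 0.863 × 48.57% / 19.79% = 2.1180
β_Holloway = 0.847 × 53.07% / 19.79% = 2.2714
β_P = Σ w_i β_i = 0.11×1.2949 + 0.08×1.2612 + 0.38×0.5189 + 0.36×2.1180 + 0.07×2.2714 = 1.3620
MRP = 12.8% − 5.4% = 7.40%
E(R_P) = R_f + β_P × MRP = 5.4% + 1.3620 × 7.4% = 15.48%

15.48%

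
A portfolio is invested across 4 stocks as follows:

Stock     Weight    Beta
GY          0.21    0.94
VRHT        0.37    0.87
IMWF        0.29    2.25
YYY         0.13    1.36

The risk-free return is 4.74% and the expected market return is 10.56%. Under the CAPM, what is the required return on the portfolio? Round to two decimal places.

12.59%

β_P = Σ w_i β_i = 0.21×0.94 + 0.37×0.87 + 0.29×2.25 + 0.13×1.36 = 1.3486
MRP = 10.56% − 4.74% = 5.82%
E(R_P) = R_f + β_P × MRP = 4.74% + 1.3486 × 5.82% = 12.59%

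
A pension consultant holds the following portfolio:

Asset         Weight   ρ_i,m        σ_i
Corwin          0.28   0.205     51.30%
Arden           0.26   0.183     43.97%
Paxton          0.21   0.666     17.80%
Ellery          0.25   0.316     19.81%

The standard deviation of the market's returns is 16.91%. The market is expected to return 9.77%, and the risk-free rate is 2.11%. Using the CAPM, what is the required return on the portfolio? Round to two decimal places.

6.23%

β_Corwin = 0.205 × 51.30% / 16.91% = 0.6219
β_Arden = 0.183 × 43.97% / 16.91% = 0.4758
β_Paxton = 0.666 × 17.80% / 16.91% = 0.7011
β_Ellery = 0.316 × 19.81% / 16.91% = 0.3702
β_P = Σ w_i β_i = 0.28×0.6219 + 0.26×0.4758 + 0.21×0.7011 + 0.25×0.3702 = 0.5376
MRP = 9.77% − 2.11% = 7.66%
E(R_P) = R_f + β_P × MRP = 2.11% + 0.5376 × 7.66% = 6.23%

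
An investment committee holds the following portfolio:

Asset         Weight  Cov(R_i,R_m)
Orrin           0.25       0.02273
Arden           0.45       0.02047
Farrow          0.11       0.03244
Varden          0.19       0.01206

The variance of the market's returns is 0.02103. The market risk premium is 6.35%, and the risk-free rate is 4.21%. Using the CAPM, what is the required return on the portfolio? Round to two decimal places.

10.48%

β_Orrin = 0.02273 / 0.02103 = 1.0808
β_Arden = 0.02047 / 0.02103 = 0.9734
β_Farrow = 0.03244 / 0.02103 = 1.5426
β_Varden = 0.01206 / 0.02103 = 0.5735
β_P = Σ w_i β_i = 0.25×1.0808 + 0.45×0.9734 + 0.11×1.5426 + 0.19×0.5735 = 0.9869
E(R_P) = R_f + β_P × MRP = 4.21% + 0.9869 × 6.35% = 10.48%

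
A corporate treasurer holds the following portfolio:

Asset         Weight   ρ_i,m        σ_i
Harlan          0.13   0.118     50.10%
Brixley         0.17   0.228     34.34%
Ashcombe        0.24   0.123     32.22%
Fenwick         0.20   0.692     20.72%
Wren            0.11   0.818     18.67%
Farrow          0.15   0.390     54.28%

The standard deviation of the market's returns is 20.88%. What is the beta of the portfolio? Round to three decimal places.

β_Harlan = 0.118 × 50.10% / 20.88% = 0.2831
β_Brixley = 0.228 × 34.34% / 20.88% = 0.3750
β_Ashcombe = 0.123 × 32.22% / 20.88% = 0.1898
β_Fenwick = 0.692 × 20.72% / 20.88% = 0.6867
β_Wren = 0.818 × 18.67% / 20.88% = 0.7314
β_Farrow = 0.390 × 54.28% / 20.88% = 1.0139
β_P = Σ w_i β_i = 0.13×0.2831 + 0.17×0.3750 + 0.24×0.1898 + 0.20×0.6867 + 0.11×0.7314 + 0.15×1.0139 = 0.5160

0.516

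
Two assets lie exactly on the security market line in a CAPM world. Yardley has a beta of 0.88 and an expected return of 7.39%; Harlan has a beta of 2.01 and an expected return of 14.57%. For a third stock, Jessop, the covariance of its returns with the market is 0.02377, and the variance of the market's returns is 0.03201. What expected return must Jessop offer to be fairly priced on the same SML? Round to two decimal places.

6.52%

MRP = (14.57% − 7.39%) / (2.01 − 0.88) = 6.3540%
R_f = 7.39% − 0.88 × 6.3540% = 1.7985%
β_Jessop = Cov / Var(R_m) = 0.02377 / 0.03201 = 0.7426
E(R_Jessop) = R_f + β × MRP = 1.7985% + 0.7426 × 6.3540% = 6.52%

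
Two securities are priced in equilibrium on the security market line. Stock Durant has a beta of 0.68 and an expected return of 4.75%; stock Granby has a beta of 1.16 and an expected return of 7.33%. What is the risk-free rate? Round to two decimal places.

1.10%

Both satisfy E(R) = R_f + β·MRP, so the slope of the SML is
MRP = (7.33% − 4.75%) / (1.16 − 0.68) = 2.58% / 0.48 = 5.3750%
R_f = E(R_Durant) − β_Durant·MRP = 4.75% − 0.68 × 5.3750% = 1.0950%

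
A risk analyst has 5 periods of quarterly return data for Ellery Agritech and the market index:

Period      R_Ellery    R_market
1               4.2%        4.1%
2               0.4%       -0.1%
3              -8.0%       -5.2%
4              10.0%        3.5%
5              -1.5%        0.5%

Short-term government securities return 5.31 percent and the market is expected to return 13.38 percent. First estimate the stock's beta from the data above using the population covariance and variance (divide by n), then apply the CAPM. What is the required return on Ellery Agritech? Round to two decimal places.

Mean R_i = (4.2 + 0.4 − 8.0 + 10.0 − 1.5) / 5 = 1.0200%
Mean R_m = (4.1 − 0.1 − 5.2 + 3.5 + 0.5) / 5 = 0.5600%
Σ(R_i − R̄_i)(R_m − R̄_m) = 90.1740  ⇒  Cov = 90.1740 / 5 = 18.0348
Σ(R_m − R̄_m)² = 54.7920  ⇒  Var(R_m) = 54.7920 / 5 = 10.9584
β = Cov / Var(R_m) = 18.0348 / 10.9584 = 1.6458
MRP = 13.38% − 5.31% = 8.07%
E(R) = R_f + β × MRP = 5.31% + 1.6458 × 8.07% = 18.59%

18.59%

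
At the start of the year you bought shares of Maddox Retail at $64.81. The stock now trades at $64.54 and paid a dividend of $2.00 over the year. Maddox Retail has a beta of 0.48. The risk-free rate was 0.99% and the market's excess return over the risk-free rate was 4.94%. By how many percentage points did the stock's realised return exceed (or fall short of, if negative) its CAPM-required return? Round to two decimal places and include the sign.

-0.69%

Realised HPR = (P1 + D1 − P0) / P0 = (64.54 + 2.00 − 64.81) / 64.81 = 1.73 / 64.81 = 2.6693%
CAPM required = R_f + β·MRP = 0.99% + 0.48 × 4.94% = 3.3612%
α = realised − required = 2.6693% − 3.3612% = -0.69%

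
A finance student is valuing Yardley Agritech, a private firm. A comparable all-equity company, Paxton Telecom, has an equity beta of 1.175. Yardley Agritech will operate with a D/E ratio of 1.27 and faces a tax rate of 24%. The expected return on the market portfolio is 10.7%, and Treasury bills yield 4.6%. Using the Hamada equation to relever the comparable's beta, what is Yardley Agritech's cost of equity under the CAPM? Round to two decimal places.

18.69%

β_L = β_U × [1 + (1 − t)(D/E)] = 1.175 × [1 + (1 − 0.24) × 1.27]
    = 1.175 × [1 + 0.76 × 1.27] = 1.175 × 1.9652 = 2.3091
MRP = 10.7% − 4.6% = 6.10%
E(R) = R_f + β_L × MRP = 4.6% + 2.3091 × 6.1% = 18.69%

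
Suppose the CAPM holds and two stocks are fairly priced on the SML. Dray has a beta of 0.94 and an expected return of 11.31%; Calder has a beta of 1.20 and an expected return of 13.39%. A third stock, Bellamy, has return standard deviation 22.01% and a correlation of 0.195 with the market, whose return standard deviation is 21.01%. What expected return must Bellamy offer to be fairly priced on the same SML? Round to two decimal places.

5.42%

MRP = (13.39% − 11.31%) / (1.20 − 0.94) = 8.0000%
R_f = 11.31% − 0.94 × 8.0000% = 3.7900%
β_Bellamy = ρ·σ_i/σ_m = 0.195 × 22.01 / 21.01 = 0.2043
E(R_Bellamy) = R_f + β × MRP = 3.7900% + 0.2043 × 8.0000% = 5.42%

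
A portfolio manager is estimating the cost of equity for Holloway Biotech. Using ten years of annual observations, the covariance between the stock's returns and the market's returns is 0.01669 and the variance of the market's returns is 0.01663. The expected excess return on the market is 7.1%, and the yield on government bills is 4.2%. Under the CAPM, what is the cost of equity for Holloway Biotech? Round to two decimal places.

β = Cov(R_i, R_m) / Var(R_m) = 0.01669 / 0.01663 = 1.0036
E(R) = R_f + β × MRP = 4.2% + 1.0036 × 7.1% = 11.33%

11.33%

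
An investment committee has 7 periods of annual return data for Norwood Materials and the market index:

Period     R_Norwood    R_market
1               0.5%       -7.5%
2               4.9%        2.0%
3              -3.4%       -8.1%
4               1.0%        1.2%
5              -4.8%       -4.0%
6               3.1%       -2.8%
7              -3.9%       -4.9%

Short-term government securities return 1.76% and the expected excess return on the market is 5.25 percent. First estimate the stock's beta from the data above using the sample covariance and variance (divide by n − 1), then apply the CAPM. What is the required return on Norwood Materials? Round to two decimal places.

Mean R_i = (0.5 + 4.9 − 3.4 + 1.0 − 4.8 + 3.1 − 3.9) / 7 = -0.3714%
Mean R_m = (-7.5 + 2.0 − 8.1 + 1.2 − 4.0 − 2.8 − 4.9) / 7 = -3.4429%
Σ(R_i − R̄_i)(R_m − R̄_m) = 55.4686  ⇒  Cov = 55.4686 / 6 = 9.2448
Σ(R_m − R̄_m)² = 92.1771  ⇒  Var(R_m) = 92.1771 / 6 = 15.3629
β = Cov / Var(R_m) = 9.2448 / 15.3629 = 0.6018
E(R) = R_f + β × MRP = 1.76% + 0.6018 × 5.25% = 4.92%

4.92%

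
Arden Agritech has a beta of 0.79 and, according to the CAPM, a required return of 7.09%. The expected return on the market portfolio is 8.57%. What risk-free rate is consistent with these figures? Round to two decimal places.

E(R) = R_f + β(E(R_m) − R_f) = R_f(1 − β) + β·E(R_m)
7.09% = R_f × (1 − 0.79) + 0.79 × 8.57%
7.09% = R_f × 0.21 + 6.7703%
R_f = (7.09% − 6.7703%) / 0.21 = 1.52%

1.52%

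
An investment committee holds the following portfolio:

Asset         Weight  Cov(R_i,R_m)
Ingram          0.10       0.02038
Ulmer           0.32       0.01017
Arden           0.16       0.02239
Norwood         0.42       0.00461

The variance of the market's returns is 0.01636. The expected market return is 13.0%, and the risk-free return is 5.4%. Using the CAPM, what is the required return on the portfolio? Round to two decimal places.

β_Ingram = 0.02038 / 0.01636 = 1.2457
β_Ulmer = 0.01017 / 0.01636 = 0.6216
β_Arden = 0.02239 / 0.01636 = 1.3686
β_Norwood = 0.00461 / 0.01636 = 0.2818
β_P = Σ w_i β_i = 0.10×1.2457 + 0.32×0.6216 + 0.16×1.3686 + 0.42×0.2818 = 0.6608
MRP = 13.0% − 5.4% = 7.60%
E(R_P) = R_f + β_P × MRP = 5.4% + 0.6608 × 7.6% = 10.42%

10.42%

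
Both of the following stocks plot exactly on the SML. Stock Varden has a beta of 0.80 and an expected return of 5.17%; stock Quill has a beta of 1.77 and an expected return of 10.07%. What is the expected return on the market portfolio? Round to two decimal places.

6.18%

Both satisfy E(R) = R_f + β·MRP, so the slope of the SML is
MRP = (10.07% − 5.17%) / (1.77 − 0.80) = 4.90% / 0.97 = 5.0515%
R_f = E(R_Varden) − β_Varden·MRP = 5.17% − 0.80 × 5.0515% = 1.1288%
E(R_m) = R_f + MRP = 1.1288% + 5.0515% = 6.18%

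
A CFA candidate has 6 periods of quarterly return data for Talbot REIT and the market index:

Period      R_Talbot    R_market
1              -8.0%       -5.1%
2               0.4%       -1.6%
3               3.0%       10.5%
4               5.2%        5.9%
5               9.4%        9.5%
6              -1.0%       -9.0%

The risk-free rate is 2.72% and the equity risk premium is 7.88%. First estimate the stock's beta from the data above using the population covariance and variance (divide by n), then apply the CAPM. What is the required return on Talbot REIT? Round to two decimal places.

Mean R_i = (-8.0 + 0.4 + 3.0 + 5.2 + 9.4 − 1.0) / 6 = 1.5000%
Mean R_m = (-5.1 − 1.6 + 10.5 + 5.9 + 9.5 − 9.0) / 6 = 1.7000%
Σ(R_i − R̄_i)(R_m − R̄_m) = 185.3400  ⇒  Cov = 185.3400 / 6 = 30.8900
Σ(R_m − R̄_m)² = 327.5400  ⇒  Var(R_m) = 327.5400 / 6 = 54.5900
β = Cov / Var(R_m) = 30.8900 / 54.5900 = 0.5659
E(R) = R_f + β × MRP = 2.72% + 0.5659 × 7.88% = 7.18%

7.18%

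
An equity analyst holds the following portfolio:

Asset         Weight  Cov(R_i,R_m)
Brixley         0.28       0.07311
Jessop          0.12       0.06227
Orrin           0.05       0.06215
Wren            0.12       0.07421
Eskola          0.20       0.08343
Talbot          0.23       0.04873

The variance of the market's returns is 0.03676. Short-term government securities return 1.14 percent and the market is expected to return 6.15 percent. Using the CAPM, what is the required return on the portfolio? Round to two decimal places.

β_Brixley = 0.07311 / 0.03676 = 1.9888
β_Jessop = 0.06227 / 0.03676 = 1.6940
β_Orrin = 0.06215 / 0.03676 = 1.6907
β_Wren = 0.07421 / 0.03676 = 2.0188
β_Eskola = 0.08343 / 0.03676 = 2.2696
β_Talbot = 0.04873 / 0.03676 = 1.3256
β_P = Σ w_i β_i = 0.28×1.9888 + 0.12×1.6940 + 0.05×1.6907 + 0.12×2.0188 + 0.20×2.2696 + 0.23×1.3256 = 1.8457
MRP = 6.15% − 1.14% = 5.01%
E(R_P) = R_f + β_P × MRP = 1.14% + 1.8457 × 5.01% = 10.39%

10.39%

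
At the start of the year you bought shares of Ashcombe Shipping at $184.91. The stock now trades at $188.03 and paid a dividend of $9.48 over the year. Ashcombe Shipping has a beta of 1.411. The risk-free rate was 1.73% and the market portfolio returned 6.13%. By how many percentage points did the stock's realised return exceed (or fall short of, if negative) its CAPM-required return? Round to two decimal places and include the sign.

Realised HPR = (P1 + D1 − P0) / P0 = (188.03 + 9.48 − 184.91) / 184.91 = 12.60 / 184.91 = 6.8141%
MRP = 6.13% − 1.73% = 4.40%
CAPM required = R_f + β·MRP = 1.73% + 1.411 × 4.40% = 7.93840%
α = realised − required = 6.8141% − 7.93840% = -1.12%

-1.12%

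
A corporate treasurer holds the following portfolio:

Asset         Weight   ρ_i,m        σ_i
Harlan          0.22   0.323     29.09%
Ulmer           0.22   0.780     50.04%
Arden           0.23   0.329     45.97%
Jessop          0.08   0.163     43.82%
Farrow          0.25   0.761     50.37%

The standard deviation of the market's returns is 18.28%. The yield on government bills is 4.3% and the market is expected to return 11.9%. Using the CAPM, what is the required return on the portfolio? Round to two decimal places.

14.40%

β_Harlan = 0.323 × 29.09% / 18.28% = 0.5140
β_Ulmer = 0.780 × 50.04% / 18.28% = 2.1352
β_Arden = 0.329 × 45.97% / 18.28% = 0.8274
β_Jessop = 0.163 × 43.82% / 18.28% = 0.3907
β_Farrow = 0.761 × 50.37% / 18.28% = 2.0969
β_P = Σ w_i β_i = 0.22×0.5140 + 0.22×2.1352 + 0.23×0.8274 + 0.08×0.3907 + 0.25×2.0969 = 1.3286
MRP = 11.9% − 4.3% = 7.60%
E(R_P) = R_f + β_P × MRP = 4.3% + 1.3286 × 7.6% = 14.40%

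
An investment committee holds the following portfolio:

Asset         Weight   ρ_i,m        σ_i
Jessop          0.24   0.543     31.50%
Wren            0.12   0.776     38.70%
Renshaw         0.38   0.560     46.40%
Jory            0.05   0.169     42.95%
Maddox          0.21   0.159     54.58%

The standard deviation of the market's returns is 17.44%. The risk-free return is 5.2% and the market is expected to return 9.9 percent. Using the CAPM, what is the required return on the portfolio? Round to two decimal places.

β_Jessop = 0.543 × 31.50% / 17.44% = 0.9808
β_Wren = 0.776 × 38.70% / 17.44% = 1.7220
β_Renshaw = 0.560 × 46.40% / 17.44% = 1.4899
β_Jory = 0.169 × 42.95% / 17.44% = 0.4162
β_Maddox = 0.159 × 54.58% / 17.44% = 0.4976
β_P = Σ w_i β_i = 0.24×0.9808 + 0.12×1.7220 + 0.38×1.4899 + 0.05×0.4162 + 0.21×0.4976 = 1.1335
MRP = 9.9% − 5.2% = 4.70%
E(R_P) = R_f + β_P × MRP = 5.2% + 1.1335 × 4.7% = 10.53%

10.53%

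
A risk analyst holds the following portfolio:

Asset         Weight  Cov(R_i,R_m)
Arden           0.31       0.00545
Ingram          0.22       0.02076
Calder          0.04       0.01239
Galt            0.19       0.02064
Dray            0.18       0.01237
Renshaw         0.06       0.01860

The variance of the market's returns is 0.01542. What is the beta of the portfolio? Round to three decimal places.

β_Arden = 0.00545 / 0.01542 = 0.3534
β_Ingram = 0.02076 / 0.01542 = 1.3463
β_Calder = 0.01239 / 0.01542 = 0.8035
β_Galt = 0.02064 / 0.01542 = 1.3385
β_Dray = 0.01237 / 0.01542 = 0.8022
β_Renshaw = 0.01860 / 0.01542 = 1.2062
β_P = Σ w_i β_i = 0.31×0.3534 + 0.22×1.3463 + 0.04×0.8035 + 0.19×1.3385 + 0.18×0.8022 + 0.06×1.2062 = 0.9090

0.909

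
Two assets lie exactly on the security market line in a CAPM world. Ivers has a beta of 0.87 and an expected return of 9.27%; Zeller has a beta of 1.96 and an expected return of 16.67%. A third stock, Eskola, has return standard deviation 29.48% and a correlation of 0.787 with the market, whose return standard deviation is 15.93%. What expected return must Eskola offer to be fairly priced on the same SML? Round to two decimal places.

13.25%

MRP = (16.67% − 9.27%) / (1.96 − 0.87) = 6.7890%
R_f = 9.27% − 0.87 × 6.7890% = 3.3636%
β_Eskola = ρ·σ_i/σ_m = 0.787 × 29.48 / 15.93 = 1.4564
E(R_Eskola) = R_f + β × MRP = 3.3636% + 1.4564 × 6.7890% = 13.25%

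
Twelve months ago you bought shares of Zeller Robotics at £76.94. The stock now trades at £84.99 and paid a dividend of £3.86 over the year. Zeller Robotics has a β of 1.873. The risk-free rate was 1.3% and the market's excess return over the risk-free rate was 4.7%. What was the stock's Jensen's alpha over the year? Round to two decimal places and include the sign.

Realised HPR = (P1 + D1 − P0) / P0 = (84.99 + 3.86 − 76.94) / 76.94 = 11.91 / 76.94 = 15.4796%
CAPM required = R_f + β·MRP = 1.3% + 1.873 × 4.7% = 10.1031%
α = realised − required = 15.4796% − 10.1031% = +5.38%

+5.38%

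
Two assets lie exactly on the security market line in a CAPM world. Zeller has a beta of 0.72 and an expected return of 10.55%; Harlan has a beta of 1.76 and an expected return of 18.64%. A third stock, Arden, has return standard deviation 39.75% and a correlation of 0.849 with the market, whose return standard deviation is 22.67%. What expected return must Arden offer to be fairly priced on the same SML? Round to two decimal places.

16.53%

MRP = (18.64% − 10.55%) / (1.76 − 0.72) = 7.7788%
R_f = 10.55% − 0.72 × 7.7788% = 4.9493%
β_Arden = ρ·σ_i/σ_m = 0.849 × 39.75 / 22.67 = 1.4887
E(R_Arden) = R_f + β × MRP = 4.9493% + 1.4887 × 7.7788% = 16.53%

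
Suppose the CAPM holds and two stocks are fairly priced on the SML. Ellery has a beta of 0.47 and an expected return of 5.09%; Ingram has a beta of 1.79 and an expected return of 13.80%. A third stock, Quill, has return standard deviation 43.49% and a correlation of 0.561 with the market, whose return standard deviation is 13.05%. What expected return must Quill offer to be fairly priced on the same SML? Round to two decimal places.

14.33%

MRP = (13.80% − 5.09%) / (1.79 − 0.47) = 6.5985%
R_f = 5.09% − 0.47 × 6.5985% = 1.9887%
β_Quill = ρ·σ_i/σ_m = 0.561 × 43.49 / 13.05 = 1.8696
E(R_Quill) = R_f + β × MRP = 1.9887% + 1.8696 × 6.5985% = 14.33%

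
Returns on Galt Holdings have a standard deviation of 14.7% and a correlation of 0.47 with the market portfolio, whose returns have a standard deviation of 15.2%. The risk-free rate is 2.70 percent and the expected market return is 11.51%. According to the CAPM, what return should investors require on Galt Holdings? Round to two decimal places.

6.70%

β = ρ × σ_i / σ_m = 0.47 × 14.7% / 15.2% = 0.4545
MRP = 11.51% − 2.70% = 8.81%
E(R) = 2.70% + 0.4545 × 8.81% = 6.70%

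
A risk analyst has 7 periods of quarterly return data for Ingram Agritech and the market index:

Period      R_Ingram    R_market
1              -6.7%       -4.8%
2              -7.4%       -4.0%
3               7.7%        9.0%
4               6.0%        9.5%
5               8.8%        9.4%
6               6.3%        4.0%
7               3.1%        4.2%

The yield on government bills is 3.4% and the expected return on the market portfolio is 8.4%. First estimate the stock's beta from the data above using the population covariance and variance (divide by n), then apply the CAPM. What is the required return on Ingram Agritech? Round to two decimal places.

8.70%

Mean R_i = (-6.7 − 7.4 + 7.7 + 6.0 + 8.8 + 6.3 + 3.1) / 7 = 2.5429%
Mean R_m = (-4.8 − 4.0 + 9.0 + 9.5 + 9.4 + 4.0 + 4.2) / 7 = 3.9000%
Σ(R_i − R̄_i)(R_m − R̄_m) = 239.5800  ⇒  Cov = 239.5800 / 7 = 34.2257
Σ(R_m − R̄_m)² = 225.8200  ⇒  Var(R_m) = 225.8200 / 7 = 32.2600
β = Cov / Var(R_m) = 34.2257 / 32.2600 = 1.0609
MRP = 8.4% − 3.4% = 5.00%
E(R) = R_f + β × MRP = 3.4% + 1.0609 × 5.0% = 8.70%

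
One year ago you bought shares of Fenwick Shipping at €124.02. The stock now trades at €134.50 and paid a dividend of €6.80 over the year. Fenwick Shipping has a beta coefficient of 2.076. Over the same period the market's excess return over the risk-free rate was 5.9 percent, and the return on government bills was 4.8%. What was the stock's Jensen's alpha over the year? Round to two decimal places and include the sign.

-3.12%

Realised HPR = (P1 + D1 − P0) / P0 = (134.50 + 6.80 − 124.02) / 124.02 = 17.28 / 124.02 = 13.9332%
CAPM required = R_f + β·MRP = 4.8% + 2.076 × 5.9% = 17.0484%
α = realised − required = 13.9332% − 17.0484% = -3.12%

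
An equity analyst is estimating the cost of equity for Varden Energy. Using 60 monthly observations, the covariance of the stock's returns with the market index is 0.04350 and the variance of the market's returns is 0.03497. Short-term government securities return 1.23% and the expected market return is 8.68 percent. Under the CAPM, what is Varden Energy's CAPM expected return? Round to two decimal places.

10.50%

β = Cov(R_i, R_m) / Var(R_m) = 0.04350 / 0.03497 = 1.2439
MRP = 8.68% − 1.23% = 7.45%
E(R) = R_f + β × MRP = 1.23% + 1.2439 × 7.45% = 10.50%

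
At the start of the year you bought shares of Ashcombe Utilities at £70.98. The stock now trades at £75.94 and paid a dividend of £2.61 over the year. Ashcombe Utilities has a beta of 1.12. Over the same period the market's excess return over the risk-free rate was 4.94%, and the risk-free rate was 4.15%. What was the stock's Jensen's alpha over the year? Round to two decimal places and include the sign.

Realised HPR = (P1 + D1 − P0) / P0 = (75.94 + 2.61 − 70.98) / 70.98 = 7.57 / 70.98 = 10.6650%
CAPM required = R_f + β·MRP = 4.15% + 1.12 × 4.94% = 9.6828%
α = realised − required = 10.6650% − 9.6828% = +0.98%

+0.98%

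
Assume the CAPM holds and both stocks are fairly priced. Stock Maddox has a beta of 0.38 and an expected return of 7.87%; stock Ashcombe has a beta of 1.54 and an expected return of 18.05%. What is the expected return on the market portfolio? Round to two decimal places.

13.31%

Both satisfy E(R) = R_f + β·MRP, so the slope of the SML is
MRP = (18.05% − 7.87%) / (1.54 − 0.38) = 10.18% / 1.16 = 8.7759%
R_f = E(R_Maddox) − β_Maddox·MRP = 7.87% − 0.38 × 8.7759% = 4.5352%
E(R_m) = R_f + MRP = 4.5352% + 8.7759% = 13.31%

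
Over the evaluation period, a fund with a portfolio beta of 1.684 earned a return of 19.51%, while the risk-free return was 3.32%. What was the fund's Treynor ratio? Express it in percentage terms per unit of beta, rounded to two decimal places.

9.61%

Treynor = (R_P − R_f) / β_P = (19.51% − 3.32%) / 1.6840 = 16.19% / 1.6840 = 9.61%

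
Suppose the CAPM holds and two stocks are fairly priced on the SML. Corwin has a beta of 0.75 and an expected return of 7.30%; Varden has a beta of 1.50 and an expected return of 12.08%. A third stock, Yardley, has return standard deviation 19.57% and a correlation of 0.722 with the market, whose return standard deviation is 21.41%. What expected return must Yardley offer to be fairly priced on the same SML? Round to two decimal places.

6.73%

MRP = (12.08% − 7.30%) / (1.50 − 0.75) = 6.3733%
R_f = 7.30% − 0.75 × 6.3733% = 2.5200%
β_Yardley = ρ·σ_i/σ_m = 0.722 × 19.57 / 21.41 = 0.6600
E(R_Yardley) = R_f + β × MRP = 2.5200% + 0.6600 × 6.3733% = 6.73%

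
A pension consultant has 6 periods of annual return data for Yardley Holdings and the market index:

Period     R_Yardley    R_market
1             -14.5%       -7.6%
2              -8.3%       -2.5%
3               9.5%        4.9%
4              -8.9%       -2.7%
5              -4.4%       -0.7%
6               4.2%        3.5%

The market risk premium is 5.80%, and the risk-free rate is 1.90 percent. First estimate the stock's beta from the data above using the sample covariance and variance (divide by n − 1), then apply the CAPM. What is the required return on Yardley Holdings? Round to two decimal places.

Mean R_i = (-14.5 − 8.3 + 9.5 − 8.9 − 4.4 + 4.2) / 6 = -3.7333%
Mean R_m = (-7.6 − 2.5 + 4.9 − 2.7 − 0.7 + 3.5) / 6 = -0.8500%
Σ(R_i − R̄_i)(R_m − R̄_m) = 200.2700  ⇒  Cov = 200.2700 / 5 = 40.0540
Σ(R_m − R̄_m)² = 103.7150  ⇒  Var(R_m) = 103.7150 / 5 = 20.7430
β = Cov / Var(R_m) = 40.0540 / 20.7430 = 1.9310
E(R) = R_f + β × MRP = 1.90% + 1.9310 × 5.80% = 13.10%

13.10%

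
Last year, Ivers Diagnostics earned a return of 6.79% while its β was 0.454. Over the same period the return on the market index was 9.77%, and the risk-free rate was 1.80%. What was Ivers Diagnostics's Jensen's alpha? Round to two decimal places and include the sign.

Market excess return = 9.77% − 1.80% = 7.97%
CAPM benchmark = R_f + β(R_m − R_f) = 1.80% + 0.454 × 7.97% = 5.41838%
α = actual − benchmark = 6.79% − 5.41838% = +1.37%

+1.37%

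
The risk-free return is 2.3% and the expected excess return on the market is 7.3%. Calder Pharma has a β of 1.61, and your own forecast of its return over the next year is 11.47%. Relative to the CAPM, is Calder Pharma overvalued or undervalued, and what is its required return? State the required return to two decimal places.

Required return = R_f + β·MRP = 2.3% + 1.61 × 7.3% = 14.05%
Forecast 11.47% < required 14.05% → the stock plots below the SML → overvalued.

Overvalued; required return 14.05%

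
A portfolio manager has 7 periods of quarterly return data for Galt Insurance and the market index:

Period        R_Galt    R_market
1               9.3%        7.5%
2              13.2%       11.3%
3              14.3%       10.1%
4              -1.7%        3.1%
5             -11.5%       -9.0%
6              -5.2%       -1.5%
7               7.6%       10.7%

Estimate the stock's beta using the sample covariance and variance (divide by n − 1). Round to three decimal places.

Mean R_i = (9.3 + 13.2 + 14.3 − 1.7 − 11.5 − 5.2 + 7.6) / 7 = 3.7143%
Mean R_m = (7.5 + 11.3 + 10.1 + 3.1 − 9.0 − 1.5 + 10.7) / 7 = 4.6000%
Σ(R_i − R̄_i)(R_m − R̄_m) = 431.0900  ⇒  Cov = 431.0900 / 6 = 71.8483
Σ(R_m − R̄_m)² = 345.1800  ⇒  Var(R_m) = 345.1800 / 6 = 57.5300
β = Cov / Var(R_m) = 71.8483 / 57.5300 = 1.2489

1.249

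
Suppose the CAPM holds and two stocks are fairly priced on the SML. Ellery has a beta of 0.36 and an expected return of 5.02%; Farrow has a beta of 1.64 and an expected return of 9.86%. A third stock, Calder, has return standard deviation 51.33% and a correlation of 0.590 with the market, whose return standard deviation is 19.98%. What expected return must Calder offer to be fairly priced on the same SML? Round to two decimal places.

9.39%

MRP = (9.86% − 5.02%) / (1.64 − 0.36) = 3.7813%
R_f = 5.02% − 0.36 × 3.7813% = 3.6587%
β_Calder = ρ·σ_i/σ_m = 0.590 × 51.33 / 19.98 = 1.5158
E(R_Calder) = R_f + β × MRP = 3.6587% + 1.5158 × 3.7813% = 9.39%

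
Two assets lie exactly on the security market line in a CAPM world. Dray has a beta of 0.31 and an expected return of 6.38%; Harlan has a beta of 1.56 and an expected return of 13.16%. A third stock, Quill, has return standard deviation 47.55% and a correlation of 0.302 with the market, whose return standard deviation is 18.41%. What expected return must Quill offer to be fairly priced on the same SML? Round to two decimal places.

MRP = (13.16% − 6.38%) / (1.56 − 0.31) = 5.4240%
R_f = 6.38% − 0.31 × 5.4240% = 4.6986%
β_Quill = ρ·σ_i/σ_m = 0.302 × 47.55 / 18.41 = 0.7800
E(R_Quill) = R_f + β × MRP = 4.6986% + 0.7800 × 5.4240% = 8.93%

8.93%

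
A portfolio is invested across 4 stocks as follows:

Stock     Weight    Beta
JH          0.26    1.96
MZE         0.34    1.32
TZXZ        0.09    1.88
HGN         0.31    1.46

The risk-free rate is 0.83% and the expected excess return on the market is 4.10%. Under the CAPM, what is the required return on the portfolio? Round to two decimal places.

β_P = Σ w_i β_i = 0.26×1.96 + 0.34×1.32 + 0.09×1.88 + 0.31×1.46 = 1.5802
E(R_P) = R_f + β_P × MRP = 0.83% + 1.5802 × 4.10% = 7.31%

7.31%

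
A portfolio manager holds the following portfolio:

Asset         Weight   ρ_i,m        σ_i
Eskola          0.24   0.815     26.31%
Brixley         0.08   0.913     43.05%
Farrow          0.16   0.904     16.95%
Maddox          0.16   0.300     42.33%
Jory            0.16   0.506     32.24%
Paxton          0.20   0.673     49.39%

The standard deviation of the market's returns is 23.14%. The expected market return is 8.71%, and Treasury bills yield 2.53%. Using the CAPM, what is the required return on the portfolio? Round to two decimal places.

8.41%

β_Eskola = 0.815 × 26.31% / 23.14% = 0.9266
β_Brixley = 0.913 × 43.05% / 23.14% = 1.6986
β_Farrow = 0.904 × 16.95% / 23.14% = 0.6622
β_Maddox = 0.300 × 42.33% / 23.14% = 0.5488
β_Jory = 0.506 × 32.24% / 23.14% = 0.7050
β_Paxton = 0.673 × 49.39% / 23.14% = 1.4365
β_P = Σ w_i β_i = 0.24×0.9266 + 0.08×1.6986 + 0.16×0.6622 + 0.16×0.5488 + 0.16×0.7050 + 0.20×1.4365 = 0.9521
MRP = 8.71% − 2.53% = 6.18%
E(R_P) = R_f + β_P × MRP = 2.53% + 0.9521 × 6.18% = 8.41%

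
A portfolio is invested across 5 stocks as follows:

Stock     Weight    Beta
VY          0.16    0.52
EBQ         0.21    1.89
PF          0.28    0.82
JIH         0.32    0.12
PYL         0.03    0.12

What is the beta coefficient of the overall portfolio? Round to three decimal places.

β_P = Σ w_i β_i = 0.16×0.52 + 0.21×1.89 + 0.28×0.82 + 0.32×0.12 + 0.03×0.12 = 0.7517

0.752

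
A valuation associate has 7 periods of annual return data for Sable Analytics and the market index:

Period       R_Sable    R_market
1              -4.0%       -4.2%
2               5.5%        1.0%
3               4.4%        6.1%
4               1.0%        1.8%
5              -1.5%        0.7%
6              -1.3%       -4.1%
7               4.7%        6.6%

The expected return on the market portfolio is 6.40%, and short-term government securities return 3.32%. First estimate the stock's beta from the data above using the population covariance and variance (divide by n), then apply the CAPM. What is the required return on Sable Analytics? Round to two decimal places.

5.44%

Mean R_i = (-4.0 + 5.5 + 4.4 + 1.0 − 1.5 − 1.3 + 4.7) / 7 = 1.2571%
Mean R_m = (-4.2 + 1.0 + 6.1 + 1.8 + 0.7 − 4.1 + 6.6) / 7 = 1.1286%
Σ(R_i − R̄_i)(R_m − R̄_m) = 76.3086  ⇒  Cov = 76.3086 / 7 = 10.9012
Σ(R_m − R̄_m)² = 111.0343  ⇒  Var(R_m) = 111.0343 / 7 = 15.8620
β = Cov / Var(R_m) = 10.9012 / 15.8620 = 0.6873
MRP = 6.40% − 3.32% = 3.08%
E(R) = R_f + β × MRP = 3.32% + 0.6873 × 3.08% = 5.44%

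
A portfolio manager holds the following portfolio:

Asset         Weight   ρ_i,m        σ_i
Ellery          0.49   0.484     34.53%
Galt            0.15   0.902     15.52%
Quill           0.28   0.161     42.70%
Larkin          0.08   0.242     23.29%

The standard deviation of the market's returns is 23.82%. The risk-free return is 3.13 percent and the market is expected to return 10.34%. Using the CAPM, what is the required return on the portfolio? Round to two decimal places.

6.96%

β_Ellery = 0.484 × 34.53% / 23.82% = 0.7016
β_Galt = 0.902 × 15.52% / 23.82% = 0.5877
β_Quill = 0.161 × 42.70% / 23.82% = 0.2886
β_Larkin = 0.242 × 23.29% / 23.82% = 0.2366
β_P = Σ w_i β_i = 0.49×0.7016 + 0.15×0.5877 + 0.28×0.2886 + 0.08×0.2366 = 0.5317
MRP = 10.34% − 3.13% = 7.21%
E(R_P) = R_f + β_P × MRP = 3.13% + 0.5317 × 7.21% = 6.96%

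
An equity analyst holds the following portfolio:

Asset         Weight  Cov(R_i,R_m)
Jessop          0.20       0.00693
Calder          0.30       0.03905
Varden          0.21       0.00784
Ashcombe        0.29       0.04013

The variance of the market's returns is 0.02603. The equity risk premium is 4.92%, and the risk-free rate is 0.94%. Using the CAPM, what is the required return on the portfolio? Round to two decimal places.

5.93%

β_Jessop = 0.00693 / 0.02603 = 0.2662
β_Calder = 0.03905 / 0.02603 = 1.5002
β_Varden = 0.00784 / 0.02603 = 0.3012
β_Ashcombe = 0.04013 / 0.02603 = 1.5417
β_P = Σ w_i β_i = 0.20×0.2662 + 0.30×1.5002 + 0.21×0.3012 + 0.29×1.5417 = 1.0136
E(R_P) = R_f + β_P × MRP = 0.94% + 1.0136 × 4.92% = 5.93%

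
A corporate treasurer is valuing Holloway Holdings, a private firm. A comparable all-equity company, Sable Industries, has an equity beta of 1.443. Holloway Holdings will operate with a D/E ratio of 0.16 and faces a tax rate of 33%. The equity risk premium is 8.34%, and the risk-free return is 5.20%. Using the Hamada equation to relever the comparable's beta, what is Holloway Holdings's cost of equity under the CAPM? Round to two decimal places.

18.52%

β_L = β_U × [1 + (1 − t)(D/E)] = 1.443 × [1 + (1 − 0.33) × 0.16]
    = 1.443 × [1 + 0.67 × 0.16] = 1.443 × 1.1072 = 1.5977
E(R) = R_f + β_L × MRP = 5.20% + 1.5977 × 8.34% = 18.52%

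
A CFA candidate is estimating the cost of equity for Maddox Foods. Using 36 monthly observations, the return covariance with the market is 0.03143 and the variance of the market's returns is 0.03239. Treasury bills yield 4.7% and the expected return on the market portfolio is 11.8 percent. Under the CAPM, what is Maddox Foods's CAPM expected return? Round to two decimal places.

β = Cov(R_i, R_m) / Var(R_m) = 0.03143 / 0.03239 = 0.9704
MRP = 11.8% − 4.7% = 7.10%
E(R) = R_f + β × MRP = 4.7% + 0.9704 × 7.1% = 11.59%

11.59%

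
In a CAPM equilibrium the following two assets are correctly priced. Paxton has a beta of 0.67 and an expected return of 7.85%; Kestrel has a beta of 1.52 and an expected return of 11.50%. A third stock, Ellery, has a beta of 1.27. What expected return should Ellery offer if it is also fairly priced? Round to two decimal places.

MRP (SML slope) = (11.50% − 7.85%) / (1.52 − 0.67) = 3.65% / 0.85 = 4.2941%
R_f (intercept) = 7.85% − 0.67 × 4.2941% = 4.9730%
E(R_Ellery) = R_f + β × MRP = 4.9730% + 1.27 × 4.2941% = 10.43%

10.43%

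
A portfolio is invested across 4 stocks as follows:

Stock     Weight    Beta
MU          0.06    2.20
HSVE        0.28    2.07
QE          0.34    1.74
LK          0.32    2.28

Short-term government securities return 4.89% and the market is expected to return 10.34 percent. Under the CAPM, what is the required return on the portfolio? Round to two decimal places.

15.97%

β_P = Σ w_i β_i = 0.06×2.20 + 0.28×2.07 + 0.34×1.74 + 0.32×2.28 = 2.0328
MRP = 10.34% − 4.89% = 5.45%
E(R_P) = R_f + β_P × MRP = 4.89% + 2.0328 × 5.45% = 15.97%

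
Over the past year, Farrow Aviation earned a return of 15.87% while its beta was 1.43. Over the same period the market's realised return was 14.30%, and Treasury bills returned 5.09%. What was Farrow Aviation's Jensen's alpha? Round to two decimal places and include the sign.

-2.39%

Market excess return = 14.30% − 5.09% = 9.21%
CAPM benchmark = R_f + β(R_m − R_f) = 5.09% + 1.43 × 9.21% = 18.2603%
α = actual − benchmark = 15.87% − 18.2603% = -2.39%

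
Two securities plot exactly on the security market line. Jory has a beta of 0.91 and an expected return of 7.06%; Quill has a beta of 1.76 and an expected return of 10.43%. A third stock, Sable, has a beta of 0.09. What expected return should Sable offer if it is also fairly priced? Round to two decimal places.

MRP (SML slope) = (10.43% − 7.06%) / (1.76 − 0.91) = 3.37% / 0.85 = 3.9647%
R_f (intercept) = 7.06% − 0.91 × 3.9647% = 3.4521%
E(R_Sable) = R_f + β × MRP = 3.4521% + 0.09 × 3.9647% = 3.81%

3.81%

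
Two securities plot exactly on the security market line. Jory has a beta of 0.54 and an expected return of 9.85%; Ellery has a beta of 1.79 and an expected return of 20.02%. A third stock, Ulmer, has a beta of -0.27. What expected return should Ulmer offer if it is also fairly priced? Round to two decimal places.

MRP (SML slope) = (20.02% − 9.85%) / (1.79 − 0.54) = 10.17% / 1.25 = 8.1360%
R_f (intercept) = 9.85% − 0.54 × 8.1360% = 5.4566%
E(R_Ulmer) = R_f + β × MRP = 5.4566% + -0.27 × 8.1360% = 3.26%

3.26%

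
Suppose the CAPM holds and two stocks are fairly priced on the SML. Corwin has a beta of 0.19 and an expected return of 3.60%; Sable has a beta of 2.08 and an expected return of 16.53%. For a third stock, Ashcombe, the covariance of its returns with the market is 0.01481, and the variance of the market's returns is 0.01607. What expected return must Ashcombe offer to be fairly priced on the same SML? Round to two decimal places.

8.61%

MRP = (16.53% − 3.60%) / (2.08 − 0.19) = 6.8413%
R_f = 3.60% − 0.19 × 6.8413% = 2.3002%
β_Ashcombe = Cov / Var(R_m) = 0.01481 / 0.01607 = 0.9216
E(R_Ashcombe) = R_f + β × MRP = 2.3002% + 0.9216 × 6.8413% = 8.61%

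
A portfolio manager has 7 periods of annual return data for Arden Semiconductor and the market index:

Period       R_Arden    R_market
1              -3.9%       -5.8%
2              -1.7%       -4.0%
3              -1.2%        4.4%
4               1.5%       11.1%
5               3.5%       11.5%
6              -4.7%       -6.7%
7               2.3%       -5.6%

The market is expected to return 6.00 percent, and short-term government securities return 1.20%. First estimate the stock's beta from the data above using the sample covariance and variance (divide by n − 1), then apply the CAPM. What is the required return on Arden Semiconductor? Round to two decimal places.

2.44%

Mean R_i = (-3.9 − 1.7 − 1.2 + 1.5 + 3.5 − 4.7 + 2.3) / 7 = -0.6000%
Mean R_m = (-5.8 − 4.0 + 4.4 + 11.1 + 11.5 − 6.7 − 5.6) / 7 = 0.7000%
Σ(R_i − R̄_i)(R_m − R̄_m) = 102.5900  ⇒  Cov = 102.5900 / 6 = 17.0983
Σ(R_m − R̄_m)² = 397.2800  ⇒  Var(R_m) = 397.2800 / 6 = 66.2133
β = Cov / Var(R_m) = 17.0983 / 66.2133 = 0.2582
MRP = 6.00% − 1.20% = 4.80%
E(R) = R_f + β × MRP = 1.20% + 0.2582 × 4.80% = 2.44%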